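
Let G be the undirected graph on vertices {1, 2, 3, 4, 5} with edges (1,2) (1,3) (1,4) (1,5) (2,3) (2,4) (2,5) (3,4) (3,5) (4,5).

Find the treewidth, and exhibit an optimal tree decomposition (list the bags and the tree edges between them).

Treewidth 4.
Bags: B1 = {1, 2, 3, 4, 5}
Tree: (single bag)

With just one bag of size 5, the width is 5 − 1 = 4, so tw(G) ≤ 4. For the lower bound, the 5 vertices {1, 2, 3, 4, 5} are pairwise adjacent, and any tree decomposition puts a clique entirely inside one bag — forcing width ≥ 4. Combining the bounds, tw(G) = 4.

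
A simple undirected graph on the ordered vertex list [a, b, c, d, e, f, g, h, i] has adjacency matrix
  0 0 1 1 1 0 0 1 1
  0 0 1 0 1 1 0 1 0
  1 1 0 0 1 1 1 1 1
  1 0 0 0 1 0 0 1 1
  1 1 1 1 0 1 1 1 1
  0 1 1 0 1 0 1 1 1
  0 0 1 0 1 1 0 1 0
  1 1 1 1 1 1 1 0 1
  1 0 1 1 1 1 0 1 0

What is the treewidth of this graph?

4

A width-4 tree decomposition is:
Bags: B1 = {c, e, f, h, i}  B2 = {c, e, f, g, h}  B3 = {a, c, e, h, i}  B4 = {b, c, e, f, h}  B5 = {a, d, e, h, i}
Tree: B1–B2, B1–B3, B2–B4, B3–B5
The largest bag has 5 vertices, giving width 4; this decomposition certifies tw(G) ≤ 4. Conversely, {a, d, e, h, i} is a clique of size 5, and the vertices of any clique must share a bag in every tree decomposition; so some bag has ≥ 5 vertices and tw(G) ≥ 4. Combining the bounds, tw(G) = 4.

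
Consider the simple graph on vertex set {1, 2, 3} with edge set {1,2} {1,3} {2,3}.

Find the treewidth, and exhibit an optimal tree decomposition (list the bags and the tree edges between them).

Treewidth 2.
One such decomposition:
Bags: B1 = {1, 2, 3}
Tree: (single bag)

A single bag containing all 3 vertices is trivially a valid decomposition of width 2. Conversely, {1, 2, 3} is a clique of size 3, and the vertices of any clique must share a bag in every tree decomposition; so some bag has ≥ 3 vertices and tw(G) ≥ 2. Combining the bounds, tw(G) = 2.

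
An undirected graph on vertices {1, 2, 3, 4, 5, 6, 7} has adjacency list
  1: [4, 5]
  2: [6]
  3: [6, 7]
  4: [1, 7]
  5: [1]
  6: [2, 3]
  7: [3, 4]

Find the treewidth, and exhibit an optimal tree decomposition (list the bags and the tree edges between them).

Every bag has size at most 2, so the width is 2 − 1 = 1 and tw(G) ≤ 1. Any graph with an edge has treewidth ≥ 1, and G has the edge 5–1. Hence tw(G) = 1 exactly.

Treewidth 1.
One such decomposition:
Bags: B1 = {1, 5}  B2 = {1, 4}  B3 = {4, 7}  B4 = {3, 7}  B5 = {3, 6}  B6 = {2, 6}
Tree: B1–B2, B2–B3, B3–B4, B4–B5, B5–B6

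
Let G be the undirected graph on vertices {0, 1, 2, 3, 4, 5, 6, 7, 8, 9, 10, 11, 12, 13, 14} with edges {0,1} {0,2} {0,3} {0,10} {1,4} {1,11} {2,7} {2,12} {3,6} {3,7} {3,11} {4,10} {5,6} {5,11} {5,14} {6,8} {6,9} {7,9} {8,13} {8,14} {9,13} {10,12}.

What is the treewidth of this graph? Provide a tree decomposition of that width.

Each bag holds 4 vertices, so the decomposition has width 3, which upper-bounds the treewidth. For the lower bound: the 4 vertex sets {8,13,14}, {9}, {6}, {3,5,7,11} are disjoint, each induces a connected subgraph, and every pair is joined by at least one edge of G. Contracting each set to a single vertex therefore yields K_{4} as a minor, and since treewidth is minor-monotone, tw(G) ≥ tw(K_{4}) = 3. Therefore the treewidth is 3.

Treewidth 3.
Bags: B1 = {8, 9, 13, 14}  B2 = {6, 8, 9, 14}  B3 = {5, 6, 9, 14}  B4 = {5, 6, 7, 9}  B5 = {3, 5, 6, 7}  B6 = {3, 5, 7, 11}  B7 = {2, 3, 7, 11}  B8 = {0, 2, 3, 11}  B9 = {0, 1, 2, 11}  B10 = {0, 1, 2, 12}  B11 = {0, 1, 10, 12}  B12 = {1, 4, 10, 12}
Tree: B1–B2, B2–B3, B3–B4, B4–B5, B5–B6, B6–B7, B7–B8, B8–B9, B9–B10, B10–B11, B11–B12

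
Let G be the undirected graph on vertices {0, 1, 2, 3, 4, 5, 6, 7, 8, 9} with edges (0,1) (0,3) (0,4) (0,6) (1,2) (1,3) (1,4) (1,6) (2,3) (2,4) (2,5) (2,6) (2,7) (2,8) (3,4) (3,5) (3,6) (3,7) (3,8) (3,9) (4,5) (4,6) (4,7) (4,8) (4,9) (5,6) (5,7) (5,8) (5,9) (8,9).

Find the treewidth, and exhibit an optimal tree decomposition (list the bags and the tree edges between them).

The largest bag has 5 vertices, giving width 4; this decomposition certifies tw(G) ≤ 4. On the other hand G contains the 5-clique {0, 1, 3, 4, 6}. A clique must lie in a single bag of any decomposition, so no decomposition can have width below 4. Combining the bounds, tw(G) = 4.

Treewidth 4.
One optimal decomposition is:
Bags: B1 = {2, 3, 4, 5, 8}  B2 = {3, 4, 5, 8, 9}  B3 = {2, 3, 4, 5, 7}  B4 = {2, 3, 4, 5, 6}  B5 = {1, 2, 3, 4, 6}  B6 = {0, 1, 3, 4, 6}
Tree: B1–B2, B1–B3, B3–B4, B4–B5, B5–B6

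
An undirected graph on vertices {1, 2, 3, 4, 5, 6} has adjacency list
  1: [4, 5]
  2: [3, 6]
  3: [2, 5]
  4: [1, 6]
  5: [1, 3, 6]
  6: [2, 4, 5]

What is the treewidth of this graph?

A width-2 tree decomposition is:
Bags: B1 = {2, 3, 6}  B2 = {3, 5, 6}  B3 = {4, 5, 6}  B4 = {1, 4, 5}
Tree: B1–B2, B2–B3, B3–B4
Each bag holds 3 vertices, so the decomposition has width 2, which upper-bounds the treewidth. The edges 2–3–5–6–2 form a cycle, so G is not a tree and its treewidth is at least 2. Therefore the treewidth is 2.

2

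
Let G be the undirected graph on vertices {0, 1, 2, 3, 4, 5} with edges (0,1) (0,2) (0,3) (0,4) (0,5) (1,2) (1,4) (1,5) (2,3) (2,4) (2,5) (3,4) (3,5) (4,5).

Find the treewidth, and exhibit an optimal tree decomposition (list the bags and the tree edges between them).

Each bag holds 5 vertices, so the decomposition has width 4, which upper-bounds the treewidth. On the other hand G contains the 5-clique {0, 1, 2, 4, 5}. A clique must lie in a single bag of any decomposition, so no decomposition can have width below 4. Therefore the treewidth is 4.

Treewidth 4.
One such decomposition:
Bags: B1 = {0, 2, 3, 4, 5}  B2 = {0, 1, 2, 4, 5}
Tree: B1–B2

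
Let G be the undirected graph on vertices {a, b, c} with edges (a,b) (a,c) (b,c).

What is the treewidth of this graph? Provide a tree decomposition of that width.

A single bag containing all 3 vertices is trivially a valid decomposition of width 2. On the other hand G contains the 3-clique {a, b, c}. A clique must lie in a single bag of any decomposition, so no decomposition can have width below 2. The upper and lower bounds meet at 2, so that is the treewidth.

Treewidth 2.
One optimal decomposition is:
Bags: B1 = {a, b, c}
Tree: (single bag)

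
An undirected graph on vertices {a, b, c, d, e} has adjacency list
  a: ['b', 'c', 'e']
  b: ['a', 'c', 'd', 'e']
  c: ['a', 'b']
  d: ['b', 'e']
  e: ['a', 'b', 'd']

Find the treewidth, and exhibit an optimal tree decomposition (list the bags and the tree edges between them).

The largest bag has 3 vertices, giving width 2; this decomposition certifies tw(G) ≤ 2. For the lower bound, the 3 vertices {b, d, e} are pairwise adjacent, and any tree decomposition puts a clique entirely inside one bag — forcing width ≥ 2. Therefore the treewidth is 2.

Treewidth 2.
One optimal decomposition is:
Bags: B1 = {a, b, e}  B2 = {b, d, e}  B3 = {a, b, c}
Tree: B1–B2, B1–B3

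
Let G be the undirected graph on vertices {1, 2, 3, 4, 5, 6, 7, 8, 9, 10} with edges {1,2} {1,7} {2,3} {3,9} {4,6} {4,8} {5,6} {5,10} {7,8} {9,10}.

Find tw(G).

A width-2 tree decomposition is:
Bags: B1 = {1, 2, 3}  B2 = {1, 3, 7}  B3 = {3, 7, 8}  B4 = {3, 4, 8}  B5 = {3, 4, 6}  B6 = {3, 5, 6}  B7 = {3, 5, 10}  B8 = {3, 9, 10}
Tree: B1–B2, B2–B3, B3–B4, B4–B5, B5–B6, B6–B7, B7–B8
Each bag holds 3 vertices, so the decomposition has width 2, which upper-bounds the treewidth. Since 3–2–1–7–8–4–6–5–10–9–3 is a cycle in G, G is not acyclic. Forests are exactly the graphs of treewidth ≤ 1, so tw(G) ≥ 2. The upper and lower bounds meet at 2, so that is the treewidth.

2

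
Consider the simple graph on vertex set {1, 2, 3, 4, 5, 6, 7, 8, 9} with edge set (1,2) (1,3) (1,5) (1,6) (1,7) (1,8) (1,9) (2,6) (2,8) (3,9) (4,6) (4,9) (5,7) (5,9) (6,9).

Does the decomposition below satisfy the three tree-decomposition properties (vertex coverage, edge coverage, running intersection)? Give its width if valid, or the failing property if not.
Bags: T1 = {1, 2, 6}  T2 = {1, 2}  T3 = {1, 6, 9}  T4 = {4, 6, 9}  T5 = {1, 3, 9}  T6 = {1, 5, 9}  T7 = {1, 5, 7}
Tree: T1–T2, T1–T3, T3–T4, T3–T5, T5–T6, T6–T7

No — vertex 8 appears in no bag.

A tree decomposition must satisfy three properties: every vertex lies in some bag; for every edge, both endpoints lie together in some bag; and for every vertex, the bags containing it form a connected subtree. Here vertex 8 appears in no bag, so the decomposition is invalid.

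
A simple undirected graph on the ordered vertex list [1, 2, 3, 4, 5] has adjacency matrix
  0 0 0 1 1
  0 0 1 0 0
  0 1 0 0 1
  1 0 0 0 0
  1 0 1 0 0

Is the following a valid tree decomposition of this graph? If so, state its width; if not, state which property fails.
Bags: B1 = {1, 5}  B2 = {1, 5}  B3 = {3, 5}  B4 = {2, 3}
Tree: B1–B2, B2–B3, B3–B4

No — vertex 4 appears in no bag.

A tree decomposition must satisfy three properties: every vertex lies in some bag; for every edge, both endpoints lie together in some bag; and for every vertex, the bags containing it form a connected subtree. Here vertex 4 appears in no bag, so the decomposition is invalid.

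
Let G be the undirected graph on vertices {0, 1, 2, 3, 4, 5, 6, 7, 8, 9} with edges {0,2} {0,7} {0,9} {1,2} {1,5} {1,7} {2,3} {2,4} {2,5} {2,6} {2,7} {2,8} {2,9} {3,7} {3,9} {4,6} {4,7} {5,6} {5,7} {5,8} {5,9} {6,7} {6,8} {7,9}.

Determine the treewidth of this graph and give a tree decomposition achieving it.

Every bag has size at most 4, so the width is 4 − 1 = 3 and tw(G) ≤ 3. For the lower bound, the 4 vertices {2, 5, 6, 8} are pairwise adjacent, and any tree decomposition puts a clique entirely inside one bag — forcing width ≥ 3. Hence tw(G) = 3 exactly.

Treewidth 3.
Bags: B1 = {2, 5, 6, 7}  B2 = {2, 5, 7, 9}  B3 = {2, 5, 6, 8}  B4 = {0, 2, 7, 9}  B5 = {2, 3, 7, 9}  B6 = {1, 2, 5, 7}  B7 = {2, 4, 6, 7}
Tree: B1–B2, B1–B3, B2–B4, B4–B5, B2–B6, B1–B7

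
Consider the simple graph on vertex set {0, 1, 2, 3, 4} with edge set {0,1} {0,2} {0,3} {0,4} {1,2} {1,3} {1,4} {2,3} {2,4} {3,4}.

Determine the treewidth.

A width-4 tree decomposition is:
Bags: B1 = {0, 1, 2, 3, 4}
Tree: (single bag)
With just one bag of size 5, the width is 5 − 1 = 4, so tw(G) ≤ 4. Conversely, {0, 1, 2, 3, 4} is a clique of size 5, and the vertices of any clique must share a bag in every tree decomposition; so some bag has ≥ 5 vertices and tw(G) ≥ 4. Hence tw(G) = 4 exactly.

4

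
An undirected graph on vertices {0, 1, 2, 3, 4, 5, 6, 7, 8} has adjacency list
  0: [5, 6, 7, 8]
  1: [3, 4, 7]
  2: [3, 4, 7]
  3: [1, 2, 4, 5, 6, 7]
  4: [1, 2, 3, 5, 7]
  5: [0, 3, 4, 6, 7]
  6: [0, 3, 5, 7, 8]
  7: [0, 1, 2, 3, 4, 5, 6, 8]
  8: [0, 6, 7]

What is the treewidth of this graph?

A width-3 tree decomposition is:
Bags: B1 = {3, 5, 6, 7}  B2 = {3, 4, 5, 7}  B3 = {0, 5, 6, 7}  B4 = {2, 3, 4, 7}  B5 = {1, 3, 4, 7}  B6 = {0, 6, 7, 8}
Tree: B1–B2, B1–B3, B2–B4, B2–B5, B3–B6
Each bag holds 4 vertices, so the decomposition has width 3, which upper-bounds the treewidth. On the other hand G contains the 4-clique {0, 6, 7, 8}. A clique must lie in a single bag of any decomposition, so no decomposition can have width below 3. The upper and lower bounds meet at 3, so that is the treewidth.

3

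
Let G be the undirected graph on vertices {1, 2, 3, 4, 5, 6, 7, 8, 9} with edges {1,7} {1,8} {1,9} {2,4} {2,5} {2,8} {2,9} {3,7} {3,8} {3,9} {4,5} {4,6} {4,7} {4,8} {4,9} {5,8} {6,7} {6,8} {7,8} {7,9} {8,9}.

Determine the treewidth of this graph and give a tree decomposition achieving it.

The largest bag has 4 vertices, giving width 3; this decomposition certifies tw(G) ≤ 3. Conversely, {1, 7, 8, 9} is a clique of size 4, and the vertices of any clique must share a bag in every tree decomposition; so some bag has ≥ 4 vertices and tw(G) ≥ 3. The upper and lower bounds meet at 3, so that is the treewidth.

Treewidth 3.
Bags: B1 = {4, 7, 8, 9}  B2 = {2, 4, 8, 9}  B3 = {4, 6, 7, 8}  B4 = {1, 7, 8, 9}  B5 = {3, 7, 8, 9}  B6 = {2, 4, 5, 8}
Tree: B1–B2, B1–B3, B1–B4, B4–B5, B2–B6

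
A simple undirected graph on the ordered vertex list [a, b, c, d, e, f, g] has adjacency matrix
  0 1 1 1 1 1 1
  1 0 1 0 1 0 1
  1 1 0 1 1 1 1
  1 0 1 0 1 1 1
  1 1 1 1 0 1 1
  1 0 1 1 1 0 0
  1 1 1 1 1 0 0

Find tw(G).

4

A width-4 tree decomposition is:
Bags: B1 = {a, c, d, e, f}  B2 = {a, c, d, e, g}  B3 = {a, b, c, e, g}
Tree: B1–B2, B2–B3
Every bag has size at most 5, so the width is 5 − 1 = 4 and tw(G) ≤ 4. On the other hand G contains the 5-clique {a, c, d, e, g}. A clique must lie in a single bag of any decomposition, so no decomposition can have width below 4. Therefore the treewidth is 4.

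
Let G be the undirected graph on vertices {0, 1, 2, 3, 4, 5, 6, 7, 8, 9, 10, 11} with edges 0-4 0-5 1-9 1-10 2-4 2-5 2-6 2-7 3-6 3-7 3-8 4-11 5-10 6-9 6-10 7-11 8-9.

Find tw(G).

3

A width-3 tree decomposition is:
Bags: B1 = {1, 3, 8, 9}  B2 = {1, 3, 6, 9}  B3 = {1, 3, 6, 10}  B4 = {3, 6, 7, 10}  B5 = {2, 6, 7, 10}  B6 = {2, 5, 7, 10}  B7 = {2, 5, 7, 11}  B8 = {2, 4, 5, 11}  B9 = {0, 4, 5, 11}
Tree: B1–B2, B2–B3, B3–B4, B4–B5, B5–B6, B6–B7, B7–B8, B8–B9
Each bag holds 4 vertices, so the decomposition has width 3, which upper-bounds the treewidth. For the lower bound: the 4 vertex sets {1,8,9}, {3}, {6}, {2,5,7,10} are disjoint, each induces a connected subgraph, and every pair is joined by at least one edge of G. Contracting each set to a single vertex therefore yields K_{4} as a minor, and since treewidth is minor-monotone, tw(G) ≥ tw(K_{4}) = 3. Hence tw(G) = 3 exactly.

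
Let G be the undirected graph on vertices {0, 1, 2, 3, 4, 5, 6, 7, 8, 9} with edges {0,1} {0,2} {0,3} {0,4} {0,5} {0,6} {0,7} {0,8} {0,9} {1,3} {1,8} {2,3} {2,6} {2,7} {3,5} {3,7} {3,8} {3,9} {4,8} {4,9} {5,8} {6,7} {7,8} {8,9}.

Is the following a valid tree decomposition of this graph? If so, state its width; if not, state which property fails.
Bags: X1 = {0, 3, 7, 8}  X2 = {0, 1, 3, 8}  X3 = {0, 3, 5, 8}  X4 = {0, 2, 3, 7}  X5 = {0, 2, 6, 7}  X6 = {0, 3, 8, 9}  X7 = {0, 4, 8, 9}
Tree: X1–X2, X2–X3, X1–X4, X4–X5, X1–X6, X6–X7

Yes; width 3.

Every vertex of G appears in some bag (union = {0, 1, 2, 3, 4, 5, 6, 7, 8, 9}); every edge is covered by a bag; and for each vertex v the set of bags containing v is connected in the bag tree. The decomposition is therefore valid. The largest bag has 4 vertices, so the width is 3.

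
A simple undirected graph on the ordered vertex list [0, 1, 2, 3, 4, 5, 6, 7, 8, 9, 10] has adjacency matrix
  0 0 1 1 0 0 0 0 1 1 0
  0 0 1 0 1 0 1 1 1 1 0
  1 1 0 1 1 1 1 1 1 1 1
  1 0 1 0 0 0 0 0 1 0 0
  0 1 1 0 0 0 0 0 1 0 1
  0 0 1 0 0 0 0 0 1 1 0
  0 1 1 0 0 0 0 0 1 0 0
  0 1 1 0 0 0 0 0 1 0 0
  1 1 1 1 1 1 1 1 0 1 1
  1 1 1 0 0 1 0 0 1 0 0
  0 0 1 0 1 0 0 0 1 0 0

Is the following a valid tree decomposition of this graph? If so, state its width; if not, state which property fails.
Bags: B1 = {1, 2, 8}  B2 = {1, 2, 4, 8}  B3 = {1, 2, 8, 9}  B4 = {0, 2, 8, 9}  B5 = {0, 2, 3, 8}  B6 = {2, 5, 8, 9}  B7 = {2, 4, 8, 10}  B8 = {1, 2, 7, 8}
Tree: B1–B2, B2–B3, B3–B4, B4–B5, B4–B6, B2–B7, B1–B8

A tree decomposition must satisfy three properties: every vertex lies in some bag; for every edge, both endpoints lie together in some bag; and for every vertex, the bags containing it form a connected subtree. Here vertex 6 appears in no bag, so the decomposition is invalid.

No — vertex 6 appears in no bag.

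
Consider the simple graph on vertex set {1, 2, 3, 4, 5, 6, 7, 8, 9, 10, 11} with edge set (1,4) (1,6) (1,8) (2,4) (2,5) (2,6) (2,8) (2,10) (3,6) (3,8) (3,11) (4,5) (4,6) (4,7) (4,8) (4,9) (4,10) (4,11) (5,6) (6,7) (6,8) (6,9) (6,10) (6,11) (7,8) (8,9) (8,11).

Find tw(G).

3

A width-3 tree decomposition is:
Bags: B1 = {2, 4, 6, 8}  B2 = {1, 4, 6, 8}  B3 = {2, 4, 5, 6}  B4 = {4, 6, 8, 11}  B5 = {4, 6, 7, 8}  B6 = {2, 4, 6, 10}  B7 = {3, 6, 8, 11}  B8 = {4, 6, 8, 9}
Tree: B1–B2, B1–B3, B1–B4, B2–B5, B1–B6, B4–B7, B5–B8
Every bag has size at most 4, so the width is 4 − 1 = 3 and tw(G) ≤ 3. Conversely, {3, 6, 8, 11} is a clique of size 4, and the vertices of any clique must share a bag in every tree decomposition; so some bag has ≥ 4 vertices and tw(G) ≥ 3. Combining the bounds, tw(G) = 3.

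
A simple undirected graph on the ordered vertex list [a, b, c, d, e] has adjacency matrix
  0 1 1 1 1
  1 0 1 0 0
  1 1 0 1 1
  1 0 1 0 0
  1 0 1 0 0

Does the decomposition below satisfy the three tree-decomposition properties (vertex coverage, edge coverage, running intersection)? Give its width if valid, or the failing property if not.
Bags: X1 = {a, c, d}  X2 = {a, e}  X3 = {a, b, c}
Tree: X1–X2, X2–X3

A tree decomposition must satisfy three properties: every vertex lies in some bag; for every edge, both endpoints lie together in some bag; and for every vertex, the bags containing it form a connected subtree. Here edge (c,e) lies in no bag, so the decomposition is invalid.

No — edge (c,e) lies in no bag.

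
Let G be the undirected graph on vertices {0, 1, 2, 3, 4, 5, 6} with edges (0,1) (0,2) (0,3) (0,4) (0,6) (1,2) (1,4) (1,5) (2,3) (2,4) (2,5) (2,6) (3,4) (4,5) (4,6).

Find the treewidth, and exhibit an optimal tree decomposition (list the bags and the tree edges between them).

Treewidth 3.
Bags: B1 = {0, 2, 3, 4}  B2 = {0, 1, 2, 4}  B3 = {1, 2, 4, 5}  B4 = {0, 2, 4, 6}
Tree: B1–B2, B2–B3, B2–B4

Every bag has size at most 4, so the width is 4 − 1 = 3 and tw(G) ≤ 3. For the lower bound, the 4 vertices {0, 1, 2, 4} are pairwise adjacent, and any tree decomposition puts a clique entirely inside one bag — forcing width ≥ 3. Combining the bounds, tw(G) = 3.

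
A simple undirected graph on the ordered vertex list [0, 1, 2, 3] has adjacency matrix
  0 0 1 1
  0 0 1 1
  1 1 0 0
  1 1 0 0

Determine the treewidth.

2

A width-2 tree decomposition is:
Bags: B1 = {0, 2, 3}  B2 = {1, 2, 3}
Tree: B1–B2
Each bag holds 3 vertices, so the decomposition has width 2, which upper-bounds the treewidth. Since 2–0–3–1–2 is a cycle in G, G is not acyclic. Forests are exactly the graphs of treewidth ≤ 1, so tw(G) ≥ 2. The upper and lower bounds meet at 2, so that is the treewidth.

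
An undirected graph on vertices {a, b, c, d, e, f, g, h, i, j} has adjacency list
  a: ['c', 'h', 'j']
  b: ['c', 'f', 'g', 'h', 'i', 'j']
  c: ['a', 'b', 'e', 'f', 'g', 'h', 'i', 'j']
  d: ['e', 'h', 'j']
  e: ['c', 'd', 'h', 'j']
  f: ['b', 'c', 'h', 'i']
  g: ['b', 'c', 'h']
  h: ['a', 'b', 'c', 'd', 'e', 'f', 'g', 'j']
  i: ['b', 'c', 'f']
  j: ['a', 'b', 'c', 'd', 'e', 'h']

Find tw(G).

3

A width-3 tree decomposition is:
Bags: B1 = {b, c, h, j}  B2 = {b, c, f, h}  B3 = {c, e, h, j}  B4 = {b, c, f, i}  B5 = {b, c, g, h}  B6 = {d, e, h, j}  B7 = {a, c, h, j}
Tree: B1–B2, B1–B3, B2–B4, B2–B5, B3–B6, B3–B7
Each bag holds 4 vertices, so the decomposition has width 3, which upper-bounds the treewidth. On the other hand G contains the 4-clique {d, e, h, j}. A clique must lie in a single bag of any decomposition, so no decomposition can have width below 3. Therefore the treewidth is 3.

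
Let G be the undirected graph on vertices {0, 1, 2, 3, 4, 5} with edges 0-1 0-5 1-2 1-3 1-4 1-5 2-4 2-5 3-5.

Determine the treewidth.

A width-2 tree decomposition is:
Bags: B1 = {1, 2, 5}  B2 = {1, 2, 4}  B3 = {0, 1, 5}  B4 = {1, 3, 5}
Tree: B1–B2, B1–B3, B1–B4
The largest bag has 3 vertices, giving width 2; this decomposition certifies tw(G) ≤ 2. On the other hand G contains the 3-clique {1, 2, 4}. A clique must lie in a single bag of any decomposition, so no decomposition can have width below 2. The upper and lower bounds meet at 2, so that is the treewidth.

2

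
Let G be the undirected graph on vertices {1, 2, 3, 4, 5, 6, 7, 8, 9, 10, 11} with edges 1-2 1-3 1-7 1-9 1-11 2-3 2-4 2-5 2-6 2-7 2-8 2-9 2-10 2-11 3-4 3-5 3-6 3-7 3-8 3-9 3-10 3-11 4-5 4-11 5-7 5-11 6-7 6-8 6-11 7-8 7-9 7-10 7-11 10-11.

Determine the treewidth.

4

A width-4 tree decomposition is:
Bags: B1 = {1, 2, 3, 7, 9}  B2 = {1, 2, 3, 7, 11}  B3 = {2, 3, 5, 7, 11}  B4 = {2, 3, 6, 7, 11}  B5 = {2, 3, 4, 5, 11}  B6 = {2, 3, 7, 10, 11}  B7 = {2, 3, 6, 7, 8}
Tree: B1–B2, B2–B3, B2–B4, B3–B5, B3–B6, B4–B7
Each bag holds 5 vertices, so the decomposition has width 4, which upper-bounds the treewidth. Conversely, {2, 3, 4, 5, 11} is a clique of size 5, and the vertices of any clique must share a bag in every tree decomposition; so some bag has ≥ 5 vertices and tw(G) ≥ 4. Combining the bounds, tw(G) = 4.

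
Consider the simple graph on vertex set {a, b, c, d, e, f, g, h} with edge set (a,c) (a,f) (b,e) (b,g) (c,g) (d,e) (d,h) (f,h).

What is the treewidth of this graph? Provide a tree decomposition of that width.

Treewidth 2.
One optimal decomposition is:
Bags: B1 = {a, f, h}  B2 = {a, d, h}  B3 = {a, d, e}  B4 = {a, b, e}  B5 = {a, b, g}  B6 = {a, c, g}
Tree: B1–B2, B2–B3, B3–B4, B4–B5, B5–B6

Every bag has size at most 3, so the width is 3 − 1 = 2 and tw(G) ≤ 2. For the lower bound, G contains the cycle a–f–h–d–e–b–g–c–a, so G is not a forest; only forests have treewidth ≤ 1, hence tw(G) ≥ 2. The upper and lower bounds meet at 2, so that is the treewidth.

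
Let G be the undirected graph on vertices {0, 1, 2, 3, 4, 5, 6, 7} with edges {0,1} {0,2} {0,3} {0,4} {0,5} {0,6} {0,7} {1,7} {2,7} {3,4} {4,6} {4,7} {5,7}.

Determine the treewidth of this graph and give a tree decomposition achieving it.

Each bag holds 3 vertices, so the decomposition has width 2, which upper-bounds the treewidth. On the other hand G contains the 3-clique {0, 3, 4}. A clique must lie in a single bag of any decomposition, so no decomposition can have width below 2. Combining the bounds, tw(G) = 2.

Treewidth 2.
One optimal decomposition is:
Bags: B1 = {0, 1, 7}  B2 = {0, 4, 7}  B3 = {0, 4, 6}  B4 = {0, 5, 7}  B5 = {0, 2, 7}  B6 = {0, 3, 4}
Tree: B1–B2, B2–B3, B2–B4, B1–B5, B2–B6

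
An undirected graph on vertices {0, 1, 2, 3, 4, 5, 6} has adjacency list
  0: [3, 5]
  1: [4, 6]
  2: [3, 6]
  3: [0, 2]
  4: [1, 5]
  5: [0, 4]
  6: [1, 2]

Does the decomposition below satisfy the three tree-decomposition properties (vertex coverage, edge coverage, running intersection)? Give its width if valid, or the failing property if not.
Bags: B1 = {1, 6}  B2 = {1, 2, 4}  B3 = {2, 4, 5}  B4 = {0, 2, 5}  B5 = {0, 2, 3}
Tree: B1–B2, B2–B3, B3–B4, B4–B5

A tree decomposition must satisfy three properties: every vertex lies in some bag; for every edge, both endpoints lie together in some bag; and for every vertex, the bags containing it form a connected subtree. Here edge (2,6) lies in no bag, so the decomposition is invalid.

No — edge (2,6) lies in no bag.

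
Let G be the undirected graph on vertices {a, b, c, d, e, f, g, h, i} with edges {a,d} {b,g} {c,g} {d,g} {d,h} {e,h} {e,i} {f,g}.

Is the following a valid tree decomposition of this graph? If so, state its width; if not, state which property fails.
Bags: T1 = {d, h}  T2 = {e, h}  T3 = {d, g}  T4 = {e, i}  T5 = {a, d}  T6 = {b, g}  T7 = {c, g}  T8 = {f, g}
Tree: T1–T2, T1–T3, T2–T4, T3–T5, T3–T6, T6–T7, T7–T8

Every vertex of G appears in some bag (union = {a, b, c, d, e, f, g, h, i}); every edge is covered by a bag; and for each vertex v the set of bags containing v is connected in the bag tree. The decomposition is therefore valid. The largest bag has 2 vertices, so the width is 1.

Yes; width 1.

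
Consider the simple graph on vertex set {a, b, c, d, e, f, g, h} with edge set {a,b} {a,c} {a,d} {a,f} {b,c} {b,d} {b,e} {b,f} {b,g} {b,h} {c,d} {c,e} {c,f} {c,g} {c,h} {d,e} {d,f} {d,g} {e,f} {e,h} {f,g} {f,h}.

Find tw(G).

4

A width-4 tree decomposition is:
Bags: B1 = {b, c, d, f, g}  B2 = {b, c, d, e, f}  B3 = {b, c, e, f, h}  B4 = {a, b, c, d, f}
Tree: B1–B2, B2–B3, B1–B4
Every bag has size at most 5, so the width is 5 − 1 = 4 and tw(G) ≤ 4. Conversely, {b, c, d, f, g} is a clique of size 5, and the vertices of any clique must share a bag in every tree decomposition; so some bag has ≥ 5 vertices and tw(G) ≥ 4. Combining the bounds, tw(G) = 4.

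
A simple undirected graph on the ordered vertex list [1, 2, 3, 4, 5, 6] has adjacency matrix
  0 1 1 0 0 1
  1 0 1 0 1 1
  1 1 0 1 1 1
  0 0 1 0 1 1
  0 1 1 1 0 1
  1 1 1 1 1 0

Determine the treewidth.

3

A width-3 tree decomposition is:
Bags: B1 = {2, 3, 5, 6}  B2 = {1, 2, 3, 6}  B3 = {3, 4, 5, 6}
Tree: B1–B2, B1–B3
The largest bag has 4 vertices, giving width 3; this decomposition certifies tw(G) ≤ 3. On the other hand G contains the 4-clique {1, 2, 3, 6}. A clique must lie in a single bag of any decomposition, so no decomposition can have width below 3. The upper and lower bounds meet at 3, so that is the treewidth.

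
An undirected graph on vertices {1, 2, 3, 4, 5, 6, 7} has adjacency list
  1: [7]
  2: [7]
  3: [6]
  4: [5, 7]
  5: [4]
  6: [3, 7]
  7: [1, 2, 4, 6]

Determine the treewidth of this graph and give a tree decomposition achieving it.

Every bag has size at most 2, so the width is 2 − 1 = 1 and tw(G) ≤ 1. Any graph with an edge has treewidth ≥ 1, and G has the edge 7–6. The upper and lower bounds meet at 1, so that is the treewidth.

Treewidth 1.
Bags: B1 = {6, 7}  B2 = {3, 6}  B3 = {2, 7}  B4 = {1, 7}  B5 = {4, 7}  B6 = {4, 5}
Tree: B1–B2, B1–B3, B3–B4, B4–B5, B5–B6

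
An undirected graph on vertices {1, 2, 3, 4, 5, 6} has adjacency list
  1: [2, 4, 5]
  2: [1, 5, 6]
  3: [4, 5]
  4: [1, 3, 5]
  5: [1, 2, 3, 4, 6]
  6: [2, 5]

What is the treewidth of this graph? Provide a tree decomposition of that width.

The largest bag has 3 vertices, giving width 2; this decomposition certifies tw(G) ≤ 2. Conversely, {1, 2, 5} is a clique of size 3, and the vertices of any clique must share a bag in every tree decomposition; so some bag has ≥ 3 vertices and tw(G) ≥ 2. The upper and lower bounds meet at 2, so that is the treewidth.

Treewidth 2.
Bags: B1 = {1, 4, 5}  B2 = {3, 4, 5}  B3 = {1, 2, 5}  B4 = {2, 5, 6}
Tree: B1–B2, B1–B3, B3–B4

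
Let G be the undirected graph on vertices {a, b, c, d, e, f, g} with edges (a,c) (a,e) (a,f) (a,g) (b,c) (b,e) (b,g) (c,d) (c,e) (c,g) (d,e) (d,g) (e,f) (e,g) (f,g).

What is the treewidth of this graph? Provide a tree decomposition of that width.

Treewidth 3.
One such decomposition:
Bags: B1 = {a, c, e, g}  B2 = {c, d, e, g}  B3 = {b, c, e, g}  B4 = {a, e, f, g}
Tree: B1–B2, B1–B3, B1–B4

The largest bag has 4 vertices, giving width 3; this decomposition certifies tw(G) ≤ 3. On the other hand G contains the 4-clique {c, d, e, g}. A clique must lie in a single bag of any decomposition, so no decomposition can have width below 3. Combining the bounds, tw(G) = 3.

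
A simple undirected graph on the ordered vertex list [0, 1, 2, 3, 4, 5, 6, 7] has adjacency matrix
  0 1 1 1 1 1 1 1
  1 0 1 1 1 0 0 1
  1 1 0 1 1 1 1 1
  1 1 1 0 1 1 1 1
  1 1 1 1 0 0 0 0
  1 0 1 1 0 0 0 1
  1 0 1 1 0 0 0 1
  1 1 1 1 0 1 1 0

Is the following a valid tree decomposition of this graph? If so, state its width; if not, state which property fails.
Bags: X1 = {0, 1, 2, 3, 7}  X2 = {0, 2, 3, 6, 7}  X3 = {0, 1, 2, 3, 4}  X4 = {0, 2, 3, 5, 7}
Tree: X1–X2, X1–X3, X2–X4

Yes; width 4.

Every vertex of G appears in some bag (union = {0, 1, 2, 3, 4, 5, 6, 7}); every edge is covered by a bag; and for each vertex v the set of bags containing v is connected in the bag tree. The decomposition is therefore valid. The largest bag has 5 vertices, so the width is 4.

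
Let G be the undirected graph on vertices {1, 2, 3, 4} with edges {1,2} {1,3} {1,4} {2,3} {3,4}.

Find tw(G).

2

A width-2 tree decomposition is:
Bags: B1 = {1, 3, 4}  B2 = {1, 2, 3}
Tree: B1–B2
The largest bag has 3 vertices, giving width 2; this decomposition certifies tw(G) ≤ 2. On the other hand G contains the 3-clique {1, 2, 3}. A clique must lie in a single bag of any decomposition, so no decomposition can have width below 2. Combining the bounds, tw(G) = 2.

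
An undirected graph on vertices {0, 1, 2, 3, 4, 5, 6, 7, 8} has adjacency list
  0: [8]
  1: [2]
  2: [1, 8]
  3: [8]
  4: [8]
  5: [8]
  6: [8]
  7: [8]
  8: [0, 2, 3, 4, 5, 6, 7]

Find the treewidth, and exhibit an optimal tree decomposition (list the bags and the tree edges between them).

Each bag holds 2 vertices, so the decomposition has width 1, which upper-bounds the treewidth. Any graph with an edge has treewidth ≥ 1, and G has the edge 8–2. The upper and lower bounds meet at 1, so that is the treewidth.

Treewidth 1.
One optimal decomposition is:
Bags: B1 = {2, 8}  B2 = {7, 8}  B3 = {4, 8}  B4 = {5, 8}  B5 = {3, 8}  B6 = {0, 8}  B7 = {6, 8}  B8 = {1, 2}
Tree: B1–B2, B2–B3, B2–B4, B1–B5, B4–B6, B4–B7, B1–B8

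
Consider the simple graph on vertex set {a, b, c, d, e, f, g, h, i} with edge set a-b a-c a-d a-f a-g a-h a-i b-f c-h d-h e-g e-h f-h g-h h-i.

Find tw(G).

2

A width-2 tree decomposition is:
Bags: B1 = {a, g, h}  B2 = {a, f, h}  B3 = {a, h, i}  B4 = {e, g, h}  B5 = {a, c, h}  B6 = {a, b, f}  B7 = {a, d, h}
Tree: B1–B2, B1–B3, B1–B4, B2–B5, B2–B6, B3–B7
Every bag has size at most 3, so the width is 3 − 1 = 2 and tw(G) ≤ 2. On the other hand G contains the 3-clique {e, g, h}. A clique must lie in a single bag of any decomposition, so no decomposition can have width below 2. Therefore the treewidth is 2.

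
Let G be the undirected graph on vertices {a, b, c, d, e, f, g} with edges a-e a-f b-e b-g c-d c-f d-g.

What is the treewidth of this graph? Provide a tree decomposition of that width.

Each bag holds 3 vertices, so the decomposition has width 2, which upper-bounds the treewidth. Since a–e–b–g–d–c–f–a is a cycle in G, G is not acyclic. Forests are exactly the graphs of treewidth ≤ 1, so tw(G) ≥ 2. Therefore the treewidth is 2.

Treewidth 2.
One optimal decomposition is:
Bags: B1 = {a, b, e}  B2 = {a, b, g}  B3 = {a, d, g}  B4 = {a, c, d}  B5 = {a, c, f}
Tree: B1–B2, B2–B3, B3–B4, B4–B5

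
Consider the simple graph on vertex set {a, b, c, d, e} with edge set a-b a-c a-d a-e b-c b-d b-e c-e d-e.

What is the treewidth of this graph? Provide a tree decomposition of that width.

The largest bag has 4 vertices, giving width 3; this decomposition certifies tw(G) ≤ 3. On the other hand G contains the 4-clique {a, b, d, e}. A clique must lie in a single bag of any decomposition, so no decomposition can have width below 3. The upper and lower bounds meet at 3, so that is the treewidth.

Treewidth 3.
Bags: B1 = {a, b, d, e}  B2 = {a, b, c, e}
Tree: B1–B2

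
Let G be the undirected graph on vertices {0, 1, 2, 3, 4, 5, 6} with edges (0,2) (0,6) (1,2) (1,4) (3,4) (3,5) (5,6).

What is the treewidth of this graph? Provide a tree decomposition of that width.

Treewidth 2.
One such decomposition:
Bags: B1 = {1, 3, 4}  B2 = {1, 3, 5}  B3 = {1, 5, 6}  B4 = {0, 1, 6}  B5 = {0, 1, 2}
Tree: B1–B2, B2–B3, B3–B4, B4–B5

Each bag holds 3 vertices, so the decomposition has width 2, which upper-bounds the treewidth. For the lower bound, G contains the cycle 1–4–3–5–6–0–2–1, so G is not a forest; only forests have treewidth ≤ 1, hence tw(G) ≥ 2. The upper and lower bounds meet at 2, so that is the treewidth.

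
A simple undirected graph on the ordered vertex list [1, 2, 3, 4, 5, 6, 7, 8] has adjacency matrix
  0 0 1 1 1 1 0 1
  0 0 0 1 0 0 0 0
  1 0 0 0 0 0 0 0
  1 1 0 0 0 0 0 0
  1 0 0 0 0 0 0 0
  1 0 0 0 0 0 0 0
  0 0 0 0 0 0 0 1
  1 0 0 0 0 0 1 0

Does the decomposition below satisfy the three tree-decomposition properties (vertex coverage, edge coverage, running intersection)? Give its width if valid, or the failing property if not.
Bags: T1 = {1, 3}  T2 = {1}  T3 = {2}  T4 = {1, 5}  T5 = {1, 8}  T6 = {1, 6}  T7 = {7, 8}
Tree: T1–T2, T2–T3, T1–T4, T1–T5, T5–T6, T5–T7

A tree decomposition must satisfy three properties: every vertex lies in some bag; for every edge, both endpoints lie together in some bag; and for every vertex, the bags containing it form a connected subtree. Here vertex 4 appears in no bag, so the decomposition is invalid.

No — vertex 4 appears in no bag.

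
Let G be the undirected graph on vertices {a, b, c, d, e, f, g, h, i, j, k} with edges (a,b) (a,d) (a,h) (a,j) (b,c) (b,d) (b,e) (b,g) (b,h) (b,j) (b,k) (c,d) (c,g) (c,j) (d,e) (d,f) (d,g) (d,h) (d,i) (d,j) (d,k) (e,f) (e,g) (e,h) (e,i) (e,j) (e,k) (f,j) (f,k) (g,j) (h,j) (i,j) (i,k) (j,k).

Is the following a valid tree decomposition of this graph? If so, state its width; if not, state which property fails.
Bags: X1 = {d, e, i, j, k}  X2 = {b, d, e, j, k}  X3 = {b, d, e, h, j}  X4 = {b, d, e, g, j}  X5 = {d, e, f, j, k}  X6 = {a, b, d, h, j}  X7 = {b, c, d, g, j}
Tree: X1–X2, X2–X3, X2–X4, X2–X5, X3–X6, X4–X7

Checking the three conditions: (i) the bags cover all of {a, b, c, d, e, f, g, h, i, j, k}; (ii) for each edge, some bag contains both endpoints; (iii) the bags containing any fixed vertex form a subtree. All hold, so the decomposition is valid with width 5 − 1 = 4.

Yes; width 4.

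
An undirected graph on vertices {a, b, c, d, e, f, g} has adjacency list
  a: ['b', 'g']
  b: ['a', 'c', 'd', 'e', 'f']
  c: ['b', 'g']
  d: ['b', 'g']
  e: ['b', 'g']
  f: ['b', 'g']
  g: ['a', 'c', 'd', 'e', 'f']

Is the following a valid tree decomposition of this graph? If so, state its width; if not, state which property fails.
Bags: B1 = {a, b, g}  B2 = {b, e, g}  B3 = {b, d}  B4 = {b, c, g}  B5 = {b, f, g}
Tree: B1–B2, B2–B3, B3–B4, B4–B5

No — edge (g,d) lies in no bag.

A tree decomposition must satisfy three properties: every vertex lies in some bag; for every edge, both endpoints lie together in some bag; and for every vertex, the bags containing it form a connected subtree. Here edge (g,d) lies in no bag, so the decomposition is invalid.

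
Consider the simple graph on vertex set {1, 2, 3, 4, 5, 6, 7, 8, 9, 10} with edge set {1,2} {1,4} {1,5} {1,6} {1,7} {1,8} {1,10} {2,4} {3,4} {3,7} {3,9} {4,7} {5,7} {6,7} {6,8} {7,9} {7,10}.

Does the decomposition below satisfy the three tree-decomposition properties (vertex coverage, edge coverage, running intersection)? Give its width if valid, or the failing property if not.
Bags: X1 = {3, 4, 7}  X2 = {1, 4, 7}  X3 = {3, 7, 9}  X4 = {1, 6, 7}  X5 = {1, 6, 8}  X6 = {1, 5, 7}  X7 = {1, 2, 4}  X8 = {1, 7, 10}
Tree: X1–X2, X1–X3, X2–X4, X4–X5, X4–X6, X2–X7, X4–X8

Yes; width 2.

Checking the three conditions: (i) the bags cover all of {1, 2, 3, 4, 5, 6, 7, 8, 9, 10}; (ii) for each edge, some bag contains both endpoints; (iii) the bags containing any fixed vertex form a subtree. All hold, so the decomposition is valid with width 3 − 1 = 2.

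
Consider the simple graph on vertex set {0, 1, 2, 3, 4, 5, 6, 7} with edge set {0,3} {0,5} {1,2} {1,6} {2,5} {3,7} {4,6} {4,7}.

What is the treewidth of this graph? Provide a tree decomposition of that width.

Every bag has size at most 3, so the width is 3 − 1 = 2 and tw(G) ≤ 2. The edges 5–2–1–6–4–7–3–0–5 form a cycle, so G is not a tree and its treewidth is at least 2. Combining the bounds, tw(G) = 2.

Treewidth 2.
Bags: B1 = {1, 2, 5}  B2 = {1, 5, 6}  B3 = {4, 5, 6}  B4 = {4, 5, 7}  B5 = {3, 5, 7}  B6 = {0, 3, 5}
Tree: B1–B2, B2–B3, B3–B4, B4–B5, B5–B6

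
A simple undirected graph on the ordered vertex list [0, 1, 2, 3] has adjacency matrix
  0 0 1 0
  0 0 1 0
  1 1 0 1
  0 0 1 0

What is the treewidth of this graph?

1

A width-1 tree decomposition is:
Bags: B1 = {2, 3}  B2 = {1, 2}  B3 = {0, 2}
Tree: B1–B2, B1–B3
The largest bag has 2 vertices, giving width 1; this decomposition certifies tw(G) ≤ 1. G has an edge, so its treewidth is at least 1. Combining the bounds, tw(G) = 1.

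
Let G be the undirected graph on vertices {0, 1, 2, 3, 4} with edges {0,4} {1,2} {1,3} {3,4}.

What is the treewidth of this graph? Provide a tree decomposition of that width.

Treewidth 1.
One such decomposition:
Bags: B1 = {1, 2}  B2 = {1, 3}  B3 = {3, 4}  B4 = {0, 4}
Tree: B1–B2, B2–B3, B3–B4

Each bag holds 2 vertices, so the decomposition has width 1, which upper-bounds the treewidth. Since G has at least one edge (e.g. 2–1), it is not an edgeless graph, so tw(G) ≥ 1. Therefore the treewidth is 1.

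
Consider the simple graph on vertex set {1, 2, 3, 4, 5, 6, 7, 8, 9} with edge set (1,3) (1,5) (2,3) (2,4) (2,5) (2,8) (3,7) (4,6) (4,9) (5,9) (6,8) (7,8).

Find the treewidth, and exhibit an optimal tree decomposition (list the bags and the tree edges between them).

Each bag holds 4 vertices, so the decomposition has width 3, which upper-bounds the treewidth. For the lower bound: the 4 vertex sets {1,5,9}, {3}, {2}, {4,6,7,8} are disjoint, each induces a connected subgraph, and every pair is joined by at least one edge of G. Contracting each set to a single vertex therefore yields K_{4} as a minor, and since treewidth is minor-monotone, tw(G) ≥ tw(K_{4}) = 3. The upper and lower bounds meet at 3, so that is the treewidth.

Treewidth 3.
Bags: B1 = {1, 3, 5, 9}  B2 = {2, 3, 5, 9}  B3 = {2, 3, 4, 9}  B4 = {2, 3, 4, 7}  B5 = {2, 4, 7, 8}  B6 = {4, 6, 7, 8}
Tree: B1–B2, B2–B3, B3–B4, B4–B5, B5–B6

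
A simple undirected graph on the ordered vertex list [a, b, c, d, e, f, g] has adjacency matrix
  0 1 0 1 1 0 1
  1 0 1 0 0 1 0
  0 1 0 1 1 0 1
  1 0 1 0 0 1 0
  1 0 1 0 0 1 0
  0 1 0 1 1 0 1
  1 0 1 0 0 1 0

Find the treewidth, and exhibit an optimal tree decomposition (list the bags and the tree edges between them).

Treewidth 3.
One optimal decomposition is:
Bags: B1 = {a, b, c, f}  B2 = {a, c, e, f}  B3 = {a, c, d, f}  B4 = {a, c, f, g}
Tree: B1–B2, B2–B3, B3–B4

The largest bag has 4 vertices, giving width 3; this decomposition certifies tw(G) ≤ 3. For the lower bound: the 4 vertex sets {b,f}, {a,e}, {c}, {d} are disjoint, each induces a connected subgraph, and every pair is joined by at least one edge of G. Contracting each set to a single vertex therefore yields K_{4} as a minor, and since treewidth is minor-monotone, tw(G) ≥ tw(K_{4}) = 3. Combining the bounds, tw(G) = 3.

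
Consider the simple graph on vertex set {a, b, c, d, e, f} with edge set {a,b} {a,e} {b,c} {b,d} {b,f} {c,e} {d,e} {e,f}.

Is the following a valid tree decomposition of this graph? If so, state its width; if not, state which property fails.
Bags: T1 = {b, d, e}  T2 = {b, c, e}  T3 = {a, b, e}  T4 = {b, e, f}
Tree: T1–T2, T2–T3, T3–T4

Vertex coverage: the bags together contain {a, b, c, d, e, f}, the full vertex set. Edge coverage: each edge of G has both endpoints in at least one bag. Running intersection: for every vertex, the bags containing it form a connected subtree. All three properties hold, so this is a valid tree decomposition of width max|bag| − 1 = 2, and hence tw(G) ≤ 2.

Yes; width 2.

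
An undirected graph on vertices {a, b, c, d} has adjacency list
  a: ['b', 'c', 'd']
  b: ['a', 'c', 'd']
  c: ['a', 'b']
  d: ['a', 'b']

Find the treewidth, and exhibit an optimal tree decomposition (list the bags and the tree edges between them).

Treewidth 2.
Bags: B1 = {a, b, d}  B2 = {a, b, c}
Tree: B1–B2

Every bag has size at most 3, so the width is 3 − 1 = 2 and tw(G) ≤ 2. Conversely, {a, b, d} is a clique of size 3, and the vertices of any clique must share a bag in every tree decomposition; so some bag has ≥ 3 vertices and tw(G) ≥ 2. Combining the bounds, tw(G) = 2.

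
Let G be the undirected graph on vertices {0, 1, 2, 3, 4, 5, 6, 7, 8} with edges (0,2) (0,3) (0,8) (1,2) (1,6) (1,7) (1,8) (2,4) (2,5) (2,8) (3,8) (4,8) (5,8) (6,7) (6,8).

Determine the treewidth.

2

A width-2 tree decomposition is:
Bags: B1 = {1, 2, 8}  B2 = {0, 2, 8}  B3 = {1, 6, 8}  B4 = {1, 6, 7}  B5 = {2, 4, 8}  B6 = {2, 5, 8}  B7 = {0, 3, 8}
Tree: B1–B2, B1–B3, B3–B4, B2–B5, B5–B6, B2–B7
Every bag has size at most 3, so the width is 3 − 1 = 2 and tw(G) ≤ 2. On the other hand G contains the 3-clique {0, 2, 8}. A clique must lie in a single bag of any decomposition, so no decomposition can have width below 2. The upper and lower bounds meet at 2, so that is the treewidth.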